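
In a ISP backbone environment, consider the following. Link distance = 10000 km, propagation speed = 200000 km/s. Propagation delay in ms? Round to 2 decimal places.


Given: distance = 10000 km, speed = 200000 km/s
Delay = distance / speed = 10000 / 200000 seconds
Delay in ms = 10000 * 1000 / 200000
Delay = 50.0000 ms
Rounded to 2 dp = 50.00 ms

50.00


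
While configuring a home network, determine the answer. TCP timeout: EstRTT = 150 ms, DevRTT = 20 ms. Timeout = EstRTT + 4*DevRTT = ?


Given: EstRTT = 150 ms, DevRTT = 20 ms
Timeout = EstRTT + 4 * DevRTT
4 * DevRTT = 4 * 20 = 80
Timeout = 150 + 80 = 230 ms

230


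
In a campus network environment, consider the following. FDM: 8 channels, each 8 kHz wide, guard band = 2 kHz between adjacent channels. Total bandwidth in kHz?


Given: 8 channels, 8 kHz each, guard = 2 kHz
Channel bandwidth = 8 * 8 = 64 kHz
Guard bands = 7 gaps * 2 kHz = 14 kHz
Total = 64 + 14 = 78 kHz

78


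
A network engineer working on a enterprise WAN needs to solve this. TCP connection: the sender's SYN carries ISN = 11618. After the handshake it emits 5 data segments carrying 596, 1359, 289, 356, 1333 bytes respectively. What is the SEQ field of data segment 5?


The SYN occupies sequence number ISN = 11618, so the first data byte is ISN + 1 = 11619.
SEQ of data segment i = (ISN + 1) + sum of payload sizes of segments 1..i-1.
Segment 1: SEQ = 11619, payload = 596 bytes
Segment 2: SEQ = 12215, payload = 1359 bytes
Segment 3: SEQ = 13574, payload = 289 bytes
Segment 4: SEQ = 13863, payload = 356 bytes
Segment 5: SEQ = 14219, payload = 1333 bytes
SEQ of segment 5 = 11619 + 596 + 1359 + 289 + 356 = 14219

14219


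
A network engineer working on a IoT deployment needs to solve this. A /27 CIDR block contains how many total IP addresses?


Given: CIDR prefix /27
Host bits = 32 - 27 = 5
Total addresses = 2^5 = 32

32


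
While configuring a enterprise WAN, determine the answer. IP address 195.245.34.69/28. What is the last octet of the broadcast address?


Given: IP = 195.245.34.69, prefix = /28
Host bits = 32 - 28 = 4
Network last octet = 69 AND mask = 64
Host part size = 2^4 - 1 = 15
Broadcast last octet = 64 OR 15 = 79

79


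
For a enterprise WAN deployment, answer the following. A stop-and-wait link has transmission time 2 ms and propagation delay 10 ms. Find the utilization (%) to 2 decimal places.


Given: Ttrans = 2 ms, Tprop = 10 ms
RTT = 2 * Tprop = 2 * 10 = 20 ms
U = Ttrans / (Ttrans + RTT)
U = 2 / (2 + 20)
U = 2 / 22 = 0.090909
U% = 9.09%

9.09


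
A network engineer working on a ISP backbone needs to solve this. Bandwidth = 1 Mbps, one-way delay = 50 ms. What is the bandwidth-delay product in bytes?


Given: bandwidth = 1 Mbps, delay = 50 ms
BDP in bits = 1 * 10^6 * 50 / 1000
BDP in bits = 50000
BDP in bytes = 50000 / 8 = 6250

6250


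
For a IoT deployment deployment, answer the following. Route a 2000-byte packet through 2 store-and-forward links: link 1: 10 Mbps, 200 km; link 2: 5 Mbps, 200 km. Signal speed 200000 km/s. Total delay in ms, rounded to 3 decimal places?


Packet = 2000 bytes = 16000 bits. Store-and-forward: sum (t_trans + t_prop) per link.
Link 1: t_trans = 16000/(10*10^6) s = 1.6000 ms; t_prop = 200/200000 s = 1.0000 ms; subtotal = 2.6000 ms
Link 2: t_trans = 16000/(5*10^6) s = 3.2000 ms; t_prop = 200/200000 s = 1.0000 ms; subtotal = 4.2000 ms
End-to-end = 2.6000 + 4.2000 = 6.8000 ms -> 6.800 ms (3 dp)

6.800


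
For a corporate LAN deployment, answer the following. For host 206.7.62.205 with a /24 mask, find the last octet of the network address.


Given: IP = 206.7.62.205, prefix = /24
Subnet mask = 255.255.255.0
Last octet of IP: 205
Last octet of mask: 0
Network last octet = 205 AND 0 = 0

0


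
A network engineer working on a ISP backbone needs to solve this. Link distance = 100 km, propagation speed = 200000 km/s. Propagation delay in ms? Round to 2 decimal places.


Given: distance = 100 km, speed = 200000 km/s
Delay = distance / speed = 100 / 200000 seconds
Delay in ms = 100 * 1000 / 200000
Delay = 0.5000 ms
Rounded to 2 dp = 0.50 ms

0.50


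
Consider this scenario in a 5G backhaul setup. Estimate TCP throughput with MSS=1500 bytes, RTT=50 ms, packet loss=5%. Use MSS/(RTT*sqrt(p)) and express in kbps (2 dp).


Given: MSS = 1500 bytes, RTT = 50 ms, loss = 5%
RTT in seconds = 50 / 1000 = 0.05
Loss rate = 5% = 0.05
sqrt(loss) = sqrt(0.05) = 0.223606797750
Throughput (bytes/s) = 1500 / (0.05 * 0.223606797750) = 134164.0786
Throughput (kbps) = 134164.0786 * 8 / 1000 = 1073.312629 -> 1073.31 kbps (2 dp)

1073.31


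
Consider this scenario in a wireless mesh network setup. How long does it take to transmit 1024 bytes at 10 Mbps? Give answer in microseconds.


Given: packet = 1024 bytes, bandwidth = 10 Mbps
Packet in bits = 1024 * 8 = 8192 bits
Bandwidth = 10 * 10^6 = 10000000 bps
Time = 8192 / 10000000 seconds
Time in us = 8192 * 10^6 / 10000000 = 819.2

819.2


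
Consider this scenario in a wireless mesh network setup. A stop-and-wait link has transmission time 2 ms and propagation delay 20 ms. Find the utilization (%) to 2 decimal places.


Given: Ttrans = 2 ms, Tprop = 20 ms
RTT = 2 * Tprop = 2 * 20 = 40 ms
U = Ttrans / (Ttrans + RTT)
U = 2 / (2 + 40)
U = 2 / 42 = 0.047619
U% = 4.76%

4.76


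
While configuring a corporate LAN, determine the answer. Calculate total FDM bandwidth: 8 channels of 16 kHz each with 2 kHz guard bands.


Given: 8 channels, 16 kHz each, guard = 2 kHz
Channel bandwidth = 8 * 16 = 128 kHz
Guard bands = 7 gaps * 2 kHz = 14 kHz
Total = 128 + 14 = 142 kHz

142


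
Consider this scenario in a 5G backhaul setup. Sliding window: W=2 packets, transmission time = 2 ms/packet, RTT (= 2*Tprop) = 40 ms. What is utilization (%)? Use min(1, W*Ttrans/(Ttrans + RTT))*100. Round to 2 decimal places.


Given: W = 2, Ttrans = 2 ms, RTT = 40 ms (= 2 * Tprop, Tprop = 20 ms)
Cycle time = Ttrans + RTT = 2 + 40 = 42 ms (first packet sent until its ACK returns)
W * Ttrans = 2 * 2 = 4 ms of sending per cycle
W * Ttrans / (Ttrans + RTT) = 4 / 42 = 0.095238
U = min(1, 0.095238) = 0.095238
U% = 9.52%

9.52


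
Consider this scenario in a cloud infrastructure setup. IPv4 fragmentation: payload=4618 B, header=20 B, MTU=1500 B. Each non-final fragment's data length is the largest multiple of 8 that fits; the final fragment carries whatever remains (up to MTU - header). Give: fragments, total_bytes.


Max data per non-final fragment = floor((MTU - header)/8)*8 = floor((1500 - 20)/8)*8 = floor(1480/8)*8 = 1480 B
Final fragment needs no 8-byte alignment: it can carry up to MTU - header = 1480 B
Non-final fragments needed = ceil((payload - 1480) / 1480) = ceil(3138/1480) = ceil(2.1203) = 3
Number of fragments = 3 + 1 = 4
Fragment sizes (data): 3 * 1480 B + 178 B (last, 178 <= 1480 OK)
Total bytes sent = payload + n_frags * header = 4618 + 4*20 = 4618 + 80 = 4698 B

4, 4698


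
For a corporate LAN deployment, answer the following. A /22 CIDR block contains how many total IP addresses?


Given: CIDR prefix /22
Host bits = 32 - 22 = 10
Total addresses = 2^10 = 1024

1024


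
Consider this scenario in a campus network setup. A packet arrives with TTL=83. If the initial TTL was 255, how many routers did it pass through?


Given: initial TTL = 255, received TTL = 83
Hops = initial TTL - received TTL
Hops = 255 - 83 = 172

172


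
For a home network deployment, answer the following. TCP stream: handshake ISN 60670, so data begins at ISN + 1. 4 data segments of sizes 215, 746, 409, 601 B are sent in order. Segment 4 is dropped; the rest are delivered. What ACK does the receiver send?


SYN uses sequence number 60670; first data byte = ISN + 1 = 60671.
Segment 1: SEQ = 60671, len = 215 B, covers [60671, 60885]
Segment 2: SEQ = 60886, len = 746 B, covers [60886, 61631]
Segment 3: SEQ = 61632, len = 409 B, covers [61632, 62040]
Segment 4: SEQ = 62041, len = 601 B, covers [62041, 62641] [LOST]
In-order data received: bytes [60671, 62040] (segments 1..3).
Segment 4 missing -> gap begins at byte 62041.
Cumulative ACK = next expected in-order byte = 60671 + 215 + 746 + 409 = 62041

62041


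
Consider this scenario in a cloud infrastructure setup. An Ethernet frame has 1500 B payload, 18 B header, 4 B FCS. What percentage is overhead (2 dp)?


Given: payload = 1500 B, header = 18 B, trailer = 4 B
Overhead bytes = header + trailer = 18 + 4 = 22
Total frame = payload + overhead = 1500 + 22 = 1522
Overhead % = 22 / 1522 * 100 = 1.4455% -> 1.45% (2 dp)

1.45


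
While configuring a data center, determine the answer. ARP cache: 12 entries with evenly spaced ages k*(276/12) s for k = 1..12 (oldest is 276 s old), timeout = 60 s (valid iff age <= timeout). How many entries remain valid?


Ages are k * 276/12 s for k = 1..12 (spacing = 23.0000 s).
Entry k is valid iff k * 276/12 <= 60 iff k <= 12 * 60 / 276 = 2.6087
n_valid = floor(2.6087) = 2
(n_stale = 12 - 2 = 10)

2


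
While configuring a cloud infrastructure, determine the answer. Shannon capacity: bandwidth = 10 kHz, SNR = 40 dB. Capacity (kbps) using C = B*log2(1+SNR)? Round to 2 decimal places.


Given: B = 10 kHz, SNR = 40 dB
SNR linear = 10^(40/10) = 10000
1 + SNR = 10001
log2(10001) = 13.2878566418
C = 10 * 1000 * 13.2878566418 = 132878.5664 bps
C = 132.878566 kbps -> 132.88 kbps (2 dp)

132.88


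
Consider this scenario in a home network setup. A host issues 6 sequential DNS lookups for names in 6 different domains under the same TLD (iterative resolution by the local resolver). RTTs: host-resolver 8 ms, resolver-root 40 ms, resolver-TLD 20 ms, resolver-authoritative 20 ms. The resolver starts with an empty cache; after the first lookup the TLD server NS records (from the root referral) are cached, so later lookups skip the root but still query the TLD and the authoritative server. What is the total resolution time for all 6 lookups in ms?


Lookup 1 (cold cache): local + root + TLD + auth = 8 + 40 + 20 + 20 = 88 ms
Lookups 2..6 (TLD NS cached -> skip root; new domain -> still ask TLD and auth): local + TLD + auth = 8 + 20 + 20 = 48 ms each
Remaining 5 lookups: 5 * 48 = 240 ms
Total = 88 + 240 = 328 ms

328


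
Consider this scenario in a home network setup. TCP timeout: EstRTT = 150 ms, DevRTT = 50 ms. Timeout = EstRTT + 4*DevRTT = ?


Given: EstRTT = 150 ms, DevRTT = 50 ms
Timeout = EstRTT + 4 * DevRTT
4 * DevRTT = 4 * 50 = 200
Timeout = 150 + 200 = 350 ms

350


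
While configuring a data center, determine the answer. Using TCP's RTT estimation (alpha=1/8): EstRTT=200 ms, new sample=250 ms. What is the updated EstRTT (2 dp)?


Given: EstRTT = 200 ms, SampleRTT = 250 ms, alpha = 1/8
New EstRTT = (1 - alpha) * EstRTT + alpha * SampleRTT
(7/8) * 200 = 175
(1/8) * 250 = 31.25
New EstRTT = 175 + 31.25 = 206.25 ms -> 206.25 ms (2 dp)

206.25


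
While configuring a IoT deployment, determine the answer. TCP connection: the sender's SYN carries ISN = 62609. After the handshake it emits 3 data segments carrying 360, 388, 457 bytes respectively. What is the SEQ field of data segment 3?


The SYN occupies sequence number ISN = 62609, so the first data byte is ISN + 1 = 62610.
SEQ of data segment i = (ISN + 1) + sum of payload sizes of segments 1..i-1.
Segment 1: SEQ = 62610, payload = 360 bytes
Segment 2: SEQ = 62970, payload = 388 bytes
Segment 3: SEQ = 63358, payload = 457 bytes
SEQ of segment 3 = 62610 + 360 + 388 = 63358

63358


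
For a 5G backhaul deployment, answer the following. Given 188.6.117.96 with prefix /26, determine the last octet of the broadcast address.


Given: IP = 188.6.117.96, prefix = /26
Host bits = 32 - 26 = 6
Network last octet = 96 AND mask = 64
Host part size = 2^6 - 1 = 63
Broadcast last octet = 64 OR 63 = 127

127


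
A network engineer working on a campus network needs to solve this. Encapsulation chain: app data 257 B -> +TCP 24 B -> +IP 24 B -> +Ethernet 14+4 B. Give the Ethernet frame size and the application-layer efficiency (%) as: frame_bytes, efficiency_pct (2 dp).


TCP segment = 257 + 24 = 281 B
IP packet = 281 + 24 = 305 B
Ethernet frame = 305 + 14 + 4 = 323 B
Efficiency = app / frame = 257 / 323 = 0.795666 = 79.5666% -> 79.57% (2 dp)

323, 79.57


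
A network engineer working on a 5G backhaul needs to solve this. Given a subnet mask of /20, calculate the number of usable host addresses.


Given: subnet mask /20
Host bits = 32 - 20 = 12
Total addresses = 2^12 = 4096
Usable hosts = 4096 - 2 (network + broadcast) = 4094

4094


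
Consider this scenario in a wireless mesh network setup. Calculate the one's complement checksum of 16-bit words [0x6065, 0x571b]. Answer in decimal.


Given words: [0x6065, 0x571b]
Step 1: Sum all words
Raw sum = 24677 + 22299 = 46976
One's complement = ~46976 & 0xFFFF = 18559

18559


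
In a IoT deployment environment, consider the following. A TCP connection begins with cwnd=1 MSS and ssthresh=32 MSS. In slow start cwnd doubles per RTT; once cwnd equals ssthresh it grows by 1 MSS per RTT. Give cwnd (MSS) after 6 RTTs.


RTT 0: cwnd = 1 MSS (initial)
RTT 1: cwnd = 2 MSS (slow start, doubled)
RTT 2: cwnd = 4 MSS (slow start, doubled)
RTT 3: cwnd = 8 MSS (slow start, doubled)
RTT 4: cwnd = 16 MSS (slow start, doubled)
RTT 5: cwnd = 32 MSS (slow start, doubled)
RTT 6: cwnd = 33 MSS (congestion avoidance, +1)

33


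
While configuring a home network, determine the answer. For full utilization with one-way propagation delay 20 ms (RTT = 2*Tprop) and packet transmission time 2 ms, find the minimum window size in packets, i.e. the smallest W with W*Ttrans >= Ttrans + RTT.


Given: Ttrans = 2 ms, RTT = 40 ms (= 2 * Tprop, Tprop = 20 ms)
Time until first ACK returns = Ttrans + RTT = 2 + 40 = 42 ms
Need W * Ttrans >= Ttrans + RTT  ->  W >= (Ttrans + RTT) / Ttrans
(Ttrans + RTT) / Ttrans = 42 / 2 = 21
W_min = ceil(21) = 21

21


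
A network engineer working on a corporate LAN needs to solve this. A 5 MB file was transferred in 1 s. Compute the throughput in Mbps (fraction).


Given: file = 5 MB, time = 1 s
File in Mb = 5 * 8 = 40 Mb
Throughput = 40 / 1 Mbps
Throughput = 40 Mbps

40


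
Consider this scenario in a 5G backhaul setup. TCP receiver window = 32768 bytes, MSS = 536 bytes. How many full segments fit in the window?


Given: RWND = 32768 bytes, MSS = 536 bytes
Full segments = floor(RWND / MSS)
Full segments = floor(32768 / 536)
Full segments = floor(61.1343) = 61

61


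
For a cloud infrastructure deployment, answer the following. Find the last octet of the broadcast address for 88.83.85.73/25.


Given: IP = 88.83.85.73, prefix = /25
Host bits = 32 - 25 = 7
Network last octet = 73 AND mask = 0
Host part size = 2^7 - 1 = 127
Broadcast last octet = 0 OR 127 = 127

127


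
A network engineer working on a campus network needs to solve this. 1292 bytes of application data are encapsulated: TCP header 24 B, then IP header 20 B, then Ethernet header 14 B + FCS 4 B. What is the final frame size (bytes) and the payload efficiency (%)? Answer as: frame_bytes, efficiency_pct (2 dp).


TCP segment = 1292 + 24 = 1316 B
IP packet = 1316 + 20 = 1336 B
Ethernet frame = 1336 + 14 + 4 = 1354 B
Efficiency = app / frame = 1292 / 1354 = 0.954210 = 95.4210% -> 95.42% (2 dp)

1354, 95.42


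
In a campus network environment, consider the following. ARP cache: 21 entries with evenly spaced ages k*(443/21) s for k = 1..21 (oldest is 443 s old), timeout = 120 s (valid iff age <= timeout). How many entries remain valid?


Ages are k * 443/21 s for k = 1..21 (spacing = 21.0952 s).
Entry k is valid iff k * 443/21 <= 120 iff k <= 21 * 120 / 443 = 5.6885
n_valid = floor(5.6885) = 5
(n_stale = 21 - 5 = 16)

5


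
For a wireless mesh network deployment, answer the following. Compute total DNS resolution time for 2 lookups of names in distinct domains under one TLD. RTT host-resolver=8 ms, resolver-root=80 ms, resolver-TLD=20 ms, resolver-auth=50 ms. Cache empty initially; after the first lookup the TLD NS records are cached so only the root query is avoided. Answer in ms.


Lookup 1 (cold cache): local + root + TLD + auth = 8 + 80 + 20 + 50 = 158 ms
Lookups 2..2 (TLD NS cached -> skip root; new domain -> still ask TLD and auth): local + TLD + auth = 8 + 20 + 50 = 78 ms each
Remaining 1 lookups: 1 * 78 = 78 ms
Total = 158 + 78 = 236 ms

236


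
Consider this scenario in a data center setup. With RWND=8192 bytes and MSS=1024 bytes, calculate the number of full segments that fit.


Given: RWND = 8192 bytes, MSS = 1024 bytes
Full segments = floor(RWND / MSS)
Full segments = floor(8192 / 1024)
Full segments = floor(8.0) = 8

8


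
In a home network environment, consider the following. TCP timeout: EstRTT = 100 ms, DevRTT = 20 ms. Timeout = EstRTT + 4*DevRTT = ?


Given: EstRTT = 100 ms, DevRTT = 20 ms
Timeout = EstRTT + 4 * DevRTT
4 * DevRTT = 4 * 20 = 80
Timeout = 100 + 80 = 180 ms

180


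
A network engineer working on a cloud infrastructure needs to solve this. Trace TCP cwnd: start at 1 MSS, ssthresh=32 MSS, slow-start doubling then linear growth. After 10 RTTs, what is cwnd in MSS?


RTT 0: cwnd = 1 MSS (initial)
RTT 1: cwnd = 2 MSS (slow start, doubled)
RTT 2: cwnd = 4 MSS (slow start, doubled)
RTT 3: cwnd = 8 MSS (slow start, doubled)
RTT 4: cwnd = 16 MSS (slow start, doubled)
RTT 5: cwnd = 32 MSS (slow start, doubled)
RTT 6: cwnd = 33 MSS (congestion avoidance, +1)
RTT 7: cwnd = 34 MSS (congestion avoidance, +1)
RTT 8: cwnd = 35 MSS (congestion avoidance, +1)
RTT 9: cwnd = 36 MSS (congestion avoidance, +1)
RTT 10: cwnd = 37 MSS (congestion avoidance, +1)

37


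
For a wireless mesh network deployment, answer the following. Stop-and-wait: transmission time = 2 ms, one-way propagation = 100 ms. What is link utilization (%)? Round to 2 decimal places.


Given: Ttrans = 2 ms, Tprop = 100 ms
RTT = 2 * Tprop = 2 * 100 = 200 ms
U = Ttrans / (Ttrans + RTT)
U = 2 / (2 + 200)
U = 2 / 202 = 0.009901
U% = 0.99%

0.99


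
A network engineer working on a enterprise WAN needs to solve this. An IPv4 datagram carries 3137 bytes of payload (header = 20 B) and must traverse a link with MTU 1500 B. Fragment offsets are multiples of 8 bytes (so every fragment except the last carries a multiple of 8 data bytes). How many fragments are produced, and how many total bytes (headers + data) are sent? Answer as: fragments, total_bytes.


Max data per non-final fragment = floor((MTU - header)/8)*8 = floor((1500 - 20)/8)*8 = floor(1480/8)*8 = 1480 B
Final fragment needs no 8-byte alignment: it can carry up to MTU - header = 1480 B
Non-final fragments needed = ceil((payload - 1480) / 1480) = ceil(1657/1480) = ceil(1.1196) = 2
Number of fragments = 2 + 1 = 3
Fragment sizes (data): 2 * 1480 B + 177 B (last, 177 <= 1480 OK)
Total bytes sent = payload + n_frags * header = 3137 + 3*20 = 3137 + 60 = 3197 B

3, 3197


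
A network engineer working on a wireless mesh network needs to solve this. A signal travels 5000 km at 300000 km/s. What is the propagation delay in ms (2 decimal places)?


Given: distance = 5000 km, speed = 300000 km/s
Delay = distance / speed = 5000 / 300000 seconds
Delay in ms = 5000 * 1000 / 300000
Delay = 16.6667 ms
Rounded to 2 dp = 16.67 ms

16.67


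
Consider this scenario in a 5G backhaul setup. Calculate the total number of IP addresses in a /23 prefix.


Given: CIDR prefix /23
Host bits = 32 - 23 = 9
Total addresses = 2^9 = 512

512


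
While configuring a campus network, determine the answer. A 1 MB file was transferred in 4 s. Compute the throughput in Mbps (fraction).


Given: file = 1 MB, time = 4 s
File in Mb = 1 * 8 = 8 Mb
Throughput = 8 / 4 Mbps
Throughput = 2 Mbps

2


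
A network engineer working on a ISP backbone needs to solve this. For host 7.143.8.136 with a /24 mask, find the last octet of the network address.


Given: IP = 7.143.8.136, prefix = /24
Subnet mask = 255.255.255.0
Last octet of IP: 136
Last octet of mask: 0
Network last octet = 136 AND 0 = 0

0


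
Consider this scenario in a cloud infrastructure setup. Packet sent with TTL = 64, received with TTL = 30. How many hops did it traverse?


Given: initial TTL = 64, received TTL = 30
Hops = initial TTL - received TTL
Hops = 64 - 30 = 34

34


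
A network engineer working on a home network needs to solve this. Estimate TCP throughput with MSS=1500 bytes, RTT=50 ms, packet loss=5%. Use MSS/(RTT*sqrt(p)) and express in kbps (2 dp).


Given: MSS = 1500 bytes, RTT = 50 ms, loss = 5%
RTT in seconds = 50 / 1000 = 0.05
Loss rate = 5% = 0.05
sqrt(loss) = sqrt(0.05) = 0.223606797750
Throughput (bytes/s) = 1500 / (0.05 * 0.223606797750) = 134164.0786
Throughput (kbps) = 134164.0786 * 8 / 1000 = 1073.312629 -> 1073.31 kbps (2 dp)

1073.31


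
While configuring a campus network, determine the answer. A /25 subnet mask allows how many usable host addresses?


Given: subnet mask /25
Host bits = 32 - 25 = 7
Total addresses = 2^7 = 128
Usable hosts = 128 - 2 (network + broadcast) = 126

126


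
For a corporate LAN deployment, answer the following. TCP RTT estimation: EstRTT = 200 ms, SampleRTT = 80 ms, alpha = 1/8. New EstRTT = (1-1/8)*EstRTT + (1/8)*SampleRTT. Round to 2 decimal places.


Given: EstRTT = 200 ms, SampleRTT = 80 ms, alpha = 1/8
New EstRTT = (1 - alpha) * EstRTT + alpha * SampleRTT
(7/8) * 200 = 175
(1/8) * 80 = 10
New EstRTT = 175 + 10 = 185 ms -> 185.00 ms (2 dp)

185.00


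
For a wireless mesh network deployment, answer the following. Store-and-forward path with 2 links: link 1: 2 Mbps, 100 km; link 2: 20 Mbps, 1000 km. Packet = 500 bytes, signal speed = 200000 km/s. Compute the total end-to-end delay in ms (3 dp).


Packet = 500 bytes = 4000 bits. Store-and-forward: sum (t_trans + t_prop) per link.
Link 1: t_trans = 4000/(2*10^6) s = 2.0000 ms; t_prop = 100/200000 s = 0.5000 ms; subtotal = 2.5000 ms
Link 2: t_trans = 4000/(20*10^6) s = 0.2000 ms; t_prop = 1000/200000 s = 5.0000 ms; subtotal = 5.2000 ms
End-to-end = 2.5000 + 5.2000 = 7.7000 ms -> 7.700 ms (3 dp)

7.700


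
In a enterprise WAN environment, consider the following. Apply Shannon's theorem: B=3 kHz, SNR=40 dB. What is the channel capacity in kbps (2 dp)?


Given: B = 3 kHz, SNR = 40 dB
SNR linear = 10^(40/10) = 10000
1 + SNR = 10001
log2(10001) = 13.2878566418
C = 3 * 1000 * 13.2878566418 = 39863.5699 bps
C = 39.863570 kbps -> 39.86 kbps (2 dp)

39.86


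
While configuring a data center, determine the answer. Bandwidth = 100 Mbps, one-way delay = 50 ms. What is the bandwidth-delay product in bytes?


Given: bandwidth = 100 Mbps, delay = 50 ms
BDP in bits = 100 * 10^6 * 50 / 1000
BDP in bits = 5000000
BDP in bytes = 5000000 / 8 = 625000

625000


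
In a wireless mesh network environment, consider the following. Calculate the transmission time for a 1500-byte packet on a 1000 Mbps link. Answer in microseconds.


Given: packet = 1500 bytes, bandwidth = 1000 Mbps
Packet in bits = 1500 * 8 = 12000 bits
Bandwidth = 1000 * 10^6 = 1000000000 bps
Time = 12000 / 1000000000 seconds
Time in us = 12000 * 10^6 / 1000000000 = 12

12


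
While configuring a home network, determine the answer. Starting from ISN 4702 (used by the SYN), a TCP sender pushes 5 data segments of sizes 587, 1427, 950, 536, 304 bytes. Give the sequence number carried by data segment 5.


The SYN occupies sequence number ISN = 4702, so the first data byte is ISN + 1 = 4703.
SEQ of data segment i = (ISN + 1) + sum of payload sizes of segments 1..i-1.
Segment 1: SEQ = 4703, payload = 587 bytes
Segment 2: SEQ = 5290, payload = 1427 bytes
Segment 3: SEQ = 6717, payload = 950 bytes
Segment 4: SEQ = 7667, payload = 536 bytes
Segment 5: SEQ = 8203, payload = 304 bytes
SEQ of segment 5 = 4703 + 587 + 1427 + 950 + 536 = 8203

8203


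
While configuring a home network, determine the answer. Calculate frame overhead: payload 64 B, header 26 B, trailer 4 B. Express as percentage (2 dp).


Given: payload = 64 B, header = 26 B, trailer = 4 B
Overhead bytes = header + trailer = 26 + 4 = 30
Total frame = payload + overhead = 64 + 30 = 94
Overhead % = 30 / 94 * 100 = 31.9149% -> 31.91% (2 dp)

31.91


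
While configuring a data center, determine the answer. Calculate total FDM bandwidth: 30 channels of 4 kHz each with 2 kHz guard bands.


Given: 30 channels, 4 kHz each, guard = 2 kHz
Channel bandwidth = 30 * 4 = 120 kHz
Guard bands = 29 gaps * 2 kHz = 58 kHz
Total = 120 + 58 = 178 kHz

178


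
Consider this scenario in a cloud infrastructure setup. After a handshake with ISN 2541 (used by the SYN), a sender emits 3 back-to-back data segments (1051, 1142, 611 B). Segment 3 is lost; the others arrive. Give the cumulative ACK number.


SYN uses sequence number 2541; first data byte = ISN + 1 = 2542.
Segment 1: SEQ = 2542, len = 1051 B, covers [2542, 3592]
Segment 2: SEQ = 3593, len = 1142 B, covers [3593, 4734]
Segment 3: SEQ = 4735, len = 611 B, covers [4735, 5345] [LOST]
In-order data received: bytes [2542, 4734] (segments 1..2).
Segment 3 missing -> gap begins at byte 4735.
Cumulative ACK = next expected in-order byte = 2542 + 1051 + 1142 = 4735

4735


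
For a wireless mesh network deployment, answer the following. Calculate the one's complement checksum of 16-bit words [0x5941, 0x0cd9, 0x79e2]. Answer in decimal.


Given words: [0x5941, 0x0cd9, 0x79e2]
Step 1: Sum all words
Raw sum = 22849 + 3289 + 31202 = 57340
One's complement = ~57340 & 0xFFFF = 8195

8195


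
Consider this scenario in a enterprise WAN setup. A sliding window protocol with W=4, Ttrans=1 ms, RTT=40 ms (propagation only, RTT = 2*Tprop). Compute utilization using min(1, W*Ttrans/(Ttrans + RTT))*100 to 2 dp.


Given: W = 4, Ttrans = 1 ms, RTT = 40 ms (= 2 * Tprop, Tprop = 20 ms)
Cycle time = Ttrans + RTT = 1 + 40 = 41 ms (first packet sent until its ACK returns)
W * Ttrans = 4 * 1 = 4 ms of sending per cycle
W * Ttrans / (Ttrans + RTT) = 4 / 41 = 0.097561
U = min(1, 0.097561) = 0.097561
U% = 9.76%

9.76


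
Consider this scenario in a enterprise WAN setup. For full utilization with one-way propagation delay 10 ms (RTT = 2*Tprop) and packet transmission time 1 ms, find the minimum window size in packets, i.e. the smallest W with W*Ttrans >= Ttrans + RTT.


Given: Ttrans = 1 ms, RTT = 20 ms (= 2 * Tprop, Tprop = 10 ms)
Time until first ACK returns = Ttrans + RTT = 1 + 20 = 21 ms
Need W * Ttrans >= Ttrans + RTT  ->  W >= (Ttrans + RTT) / Ttrans
(Ttrans + RTT) / Ttrans = 21 / 1 = 21
W_min = ceil(21) = 21

21


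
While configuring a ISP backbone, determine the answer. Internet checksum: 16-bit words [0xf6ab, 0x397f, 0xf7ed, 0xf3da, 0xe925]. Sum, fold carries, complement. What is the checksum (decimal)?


Given words: [0xf6ab, 0x397f, 0xf7ed, 0xf3da, 0xe925]
Step 1: Sum all words
Raw sum = 63147 + 14719 + 63469 + 62426 + 59685 = 263446
Step 2: Fold carry: (1302 + 4) = 1306
One's complement = ~1306 & 0xFFFF = 64229

64229


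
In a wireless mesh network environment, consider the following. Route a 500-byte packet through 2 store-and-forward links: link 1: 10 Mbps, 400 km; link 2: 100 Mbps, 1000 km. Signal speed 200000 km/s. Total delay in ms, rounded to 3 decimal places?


Packet = 500 bytes = 4000 bits. Store-and-forward: sum (t_trans + t_prop) per link.
Link 1: t_trans = 4000/(10*10^6) s = 0.4000 ms; t_prop = 400/200000 s = 2.0000 ms; subtotal = 2.4000 ms
Link 2: t_trans = 4000/(100*10^6) s = 0.0400 ms; t_prop = 1000/200000 s = 5.0000 ms; subtotal = 5.0400 ms
End-to-end = 2.4000 + 5.0400 = 7.4400 ms -> 7.440 ms (3 dp)

7.440


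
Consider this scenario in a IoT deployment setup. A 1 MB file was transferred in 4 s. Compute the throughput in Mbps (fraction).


Given: file = 1 MB, time = 4 s
File in Mb = 1 * 8 = 8 Mb
Throughput = 8 / 4 Mbps
Throughput = 2 Mbps

2


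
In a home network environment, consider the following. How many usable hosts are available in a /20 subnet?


Given: subnet mask /20
Host bits = 32 - 20 = 12
Total addresses = 2^12 = 4096
Usable hosts = 4096 - 2 (network + broadcast) = 4094

4094


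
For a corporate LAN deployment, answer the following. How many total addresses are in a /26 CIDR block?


Given: CIDR prefix /26
Host bits = 32 - 26 = 6
Total addresses = 2^6 = 64

64


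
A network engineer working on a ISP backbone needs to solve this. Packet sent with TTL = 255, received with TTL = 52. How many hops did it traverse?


Given: initial TTL = 255, received TTL = 52
Hops = initial TTL - received TTL
Hops = 255 - 52 = 203

203


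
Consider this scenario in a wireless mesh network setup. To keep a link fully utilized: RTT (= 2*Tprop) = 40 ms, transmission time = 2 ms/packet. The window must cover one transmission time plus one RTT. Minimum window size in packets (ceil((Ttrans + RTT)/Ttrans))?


Given: Ttrans = 2 ms, RTT = 40 ms (= 2 * Tprop, Tprop = 20 ms)
Time until first ACK returns = Ttrans + RTT = 2 + 40 = 42 ms
Need W * Ttrans >= Ttrans + RTT  ->  W >= (Ttrans + RTT) / Ttrans
(Ttrans + RTT) / Ttrans = 42 / 2 = 21
W_min = ceil(21) = 21

21


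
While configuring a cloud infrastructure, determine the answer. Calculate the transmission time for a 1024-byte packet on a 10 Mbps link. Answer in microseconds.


Given: packet = 1024 bytes, bandwidth = 10 Mbps
Packet in bits = 1024 * 8 = 8192 bits
Bandwidth = 10 * 10^6 = 10000000 bps
Time = 8192 / 10000000 seconds
Time in us = 8192 * 10^6 / 10000000 = 819.2

819.2


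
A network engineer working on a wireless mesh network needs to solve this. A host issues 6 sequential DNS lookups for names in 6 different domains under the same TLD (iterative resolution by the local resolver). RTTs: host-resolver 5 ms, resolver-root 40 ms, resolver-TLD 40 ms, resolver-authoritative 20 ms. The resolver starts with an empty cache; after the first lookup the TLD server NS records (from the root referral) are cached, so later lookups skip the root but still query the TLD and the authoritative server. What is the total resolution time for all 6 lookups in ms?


Lookup 1 (cold cache): local + root + TLD + auth = 5 + 40 + 40 + 20 = 105 ms
Lookups 2..6 (TLD NS cached -> skip root; new domain -> still ask TLD and auth): local + TLD + auth = 5 + 40 + 20 = 65 ms each
Remaining 5 lookups: 5 * 65 = 325 ms
Total = 105 + 325 = 430 ms

430


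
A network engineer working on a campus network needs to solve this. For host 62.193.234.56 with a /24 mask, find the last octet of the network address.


Given: IP = 62.193.234.56, prefix = /24
Subnet mask = 255.255.255.0
Last octet of IP: 56
Last octet of mask: 0
Network last octet = 56 AND 0 = 0

0


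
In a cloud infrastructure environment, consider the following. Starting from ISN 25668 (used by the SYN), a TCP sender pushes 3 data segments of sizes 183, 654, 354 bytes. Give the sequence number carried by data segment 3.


The SYN occupies sequence number ISN = 25668, so the first data byte is ISN + 1 = 25669.
SEQ of data segment i = (ISN + 1) + sum of payload sizes of segments 1..i-1.
Segment 1: SEQ = 25669, payload = 183 bytes
Segment 2: SEQ = 25852, payload = 654 bytes
Segment 3: SEQ = 26506, payload = 354 bytes
SEQ of segment 3 = 25669 + 183 + 654 = 26506

26506


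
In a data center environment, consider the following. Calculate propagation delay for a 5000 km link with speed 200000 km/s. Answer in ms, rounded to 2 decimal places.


Given: distance = 5000 km, speed = 200000 km/s
Delay = distance / speed = 5000 / 200000 seconds
Delay in ms = 5000 * 1000 / 200000
Delay = 25.0000 ms
Rounded to 2 dp = 25.00 ms

25.00


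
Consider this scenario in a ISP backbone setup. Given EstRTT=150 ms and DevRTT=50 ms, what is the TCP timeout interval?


Given: EstRTT = 150 ms, DevRTT = 50 ms
Timeout = EstRTT + 4 * DevRTT
4 * DevRTT = 4 * 50 = 200
Timeout = 150 + 200 = 350 ms

350


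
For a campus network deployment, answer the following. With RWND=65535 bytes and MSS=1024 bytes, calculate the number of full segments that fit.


Given: RWND = 65535 bytes, MSS = 1024 bytes
Full segments = floor(RWND / MSS)
Full segments = floor(65535 / 1024)
Full segments = floor(63.999) = 63

63


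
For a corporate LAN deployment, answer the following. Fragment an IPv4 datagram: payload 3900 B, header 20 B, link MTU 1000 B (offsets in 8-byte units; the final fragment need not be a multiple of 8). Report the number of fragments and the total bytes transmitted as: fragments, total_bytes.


Max data per non-final fragment = floor((MTU - header)/8)*8 = floor((1000 - 20)/8)*8 = floor(980/8)*8 = 976 B
Final fragment needs no 8-byte alignment: it can carry up to MTU - header = 980 B
Non-final fragments needed = ceil((payload - 980) / 976) = ceil(2920/976) = ceil(2.9918) = 3
Number of fragments = 3 + 1 = 4
Fragment sizes (data): 3 * 976 B + 972 B (last, 972 <= 980 OK)
Total bytes sent = payload + n_frags * header = 3900 + 4*20 = 3900 + 80 = 3980 B

4, 3980


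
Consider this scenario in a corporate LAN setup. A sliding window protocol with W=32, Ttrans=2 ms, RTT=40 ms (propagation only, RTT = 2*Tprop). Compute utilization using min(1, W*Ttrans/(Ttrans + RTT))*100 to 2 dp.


Given: W = 32, Ttrans = 2 ms, RTT = 40 ms (= 2 * Tprop, Tprop = 20 ms)
Cycle time = Ttrans + RTT = 2 + 40 = 42 ms (first packet sent until its ACK returns)
W * Ttrans = 32 * 2 = 64 ms of sending per cycle
W * Ttrans / (Ttrans + RTT) = 64 / 42 = 1.523810
U = min(1, 1.523810) = 1.000000
U% = 100.00%

100.00


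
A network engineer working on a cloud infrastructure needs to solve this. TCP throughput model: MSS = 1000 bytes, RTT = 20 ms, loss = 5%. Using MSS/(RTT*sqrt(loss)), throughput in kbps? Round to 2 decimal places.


Given: MSS = 1000 bytes, RTT = 20 ms, loss = 5%
RTT in seconds = 20 / 1000 = 0.02
Loss rate = 5% = 0.05
sqrt(loss) = sqrt(0.05) = 0.223606797750
Throughput (bytes/s) = 1000 / (0.02 * 0.223606797750) = 223606.7977
Throughput (kbps) = 223606.7977 * 8 / 1000 = 1788.854382 -> 1788.85 kbps (2 dp)

1788.85


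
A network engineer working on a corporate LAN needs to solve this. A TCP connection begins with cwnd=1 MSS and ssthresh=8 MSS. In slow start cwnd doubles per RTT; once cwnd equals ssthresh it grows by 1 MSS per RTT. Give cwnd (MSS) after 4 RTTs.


RTT 0: cwnd = 1 MSS (initial)
RTT 1: cwnd = 2 MSS (slow start, doubled)
RTT 2: cwnd = 4 MSS (slow start, doubled)
RTT 3: cwnd = 8 MSS (slow start, doubled)
RTT 4: cwnd = 9 MSS (congestion avoidance, +1)

9


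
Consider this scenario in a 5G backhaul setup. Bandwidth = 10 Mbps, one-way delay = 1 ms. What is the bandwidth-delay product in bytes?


Given: bandwidth = 10 Mbps, delay = 1 ms
BDP in bits = 10 * 10^6 * 1 / 1000
BDP in bits = 10000
BDP in bytes = 10000 / 8 = 1250

1250


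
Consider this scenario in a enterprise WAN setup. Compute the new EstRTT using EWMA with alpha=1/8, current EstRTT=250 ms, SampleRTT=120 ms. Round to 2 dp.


Given: EstRTT = 250 ms, SampleRTT = 120 ms, alpha = 1/8
New EstRTT = (1 - alpha) * EstRTT + alpha * SampleRTT
(7/8) * 250 = 218.75
(1/8) * 120 = 15
New EstRTT = 218.75 + 15 = 233.75 ms -> 233.75 ms (2 dp)

233.75


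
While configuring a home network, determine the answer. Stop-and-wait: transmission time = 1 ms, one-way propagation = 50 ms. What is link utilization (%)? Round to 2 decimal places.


Given: Ttrans = 1 ms, Tprop = 50 ms
RTT = 2 * Tprop = 2 * 50 = 100 ms
U = Ttrans / (Ttrans + RTT)
U = 1 / (1 + 100)
U = 1 / 101 = 0.009901
U% = 0.99%

0.99


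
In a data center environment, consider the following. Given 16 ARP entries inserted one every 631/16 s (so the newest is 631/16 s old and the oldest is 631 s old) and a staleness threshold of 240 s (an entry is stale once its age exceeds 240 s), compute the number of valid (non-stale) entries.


Ages are k * 631/16 s for k = 1..16 (spacing = 39.4375 s).
Entry k is valid iff k * 631/16 <= 240 iff k <= 16 * 240 / 631 = 6.0856
n_valid = floor(6.0856) = 6
(n_stale = 16 - 6 = 10)

6


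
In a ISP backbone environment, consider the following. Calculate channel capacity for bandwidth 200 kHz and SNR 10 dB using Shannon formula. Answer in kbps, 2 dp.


Given: B = 200 kHz, SNR = 10 dB
SNR linear = 10^(10/10) = 10
1 + SNR = 11
log2(11) = 3.4594316186
C = 200 * 1000 * 3.4594316186 = 691886.3237 bps
C = 691.886324 kbps -> 691.89 kbps (2 dp)

691.89


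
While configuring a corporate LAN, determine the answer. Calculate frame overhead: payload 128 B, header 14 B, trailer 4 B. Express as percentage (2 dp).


Given: payload = 128 B, header = 14 B, trailer = 4 B
Overhead bytes = header + trailer = 14 + 4 = 18
Total frame = payload + overhead = 128 + 18 = 146
Overhead % = 18 / 146 * 100 = 12.3288% -> 12.33% (2 dp)

12.33


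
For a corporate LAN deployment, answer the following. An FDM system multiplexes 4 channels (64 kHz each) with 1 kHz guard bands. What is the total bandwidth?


Given: 4 channels, 64 kHz each, guard = 1 kHz
Channel bandwidth = 4 * 64 = 256 kHz
Guard bands = 3 gaps * 1 kHz = 3 kHz
Total = 256 + 3 = 259 kHz

259


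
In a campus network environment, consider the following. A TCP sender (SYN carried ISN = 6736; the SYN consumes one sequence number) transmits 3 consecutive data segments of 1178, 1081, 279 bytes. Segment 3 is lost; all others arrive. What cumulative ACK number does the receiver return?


SYN uses sequence number 6736; first data byte = ISN + 1 = 6737.
Segment 1: SEQ = 6737, len = 1178 B, covers [6737, 7914]
Segment 2: SEQ = 7915, len = 1081 B, covers [7915, 8995]
Segment 3: SEQ = 8996, len = 279 B, covers [8996, 9274] [LOST]
In-order data received: bytes [6737, 8995] (segments 1..2).
Segment 3 missing -> gap begins at byte 8996.
Cumulative ACK = next expected in-order byte = 6737 + 1178 + 1081 = 8996

8996


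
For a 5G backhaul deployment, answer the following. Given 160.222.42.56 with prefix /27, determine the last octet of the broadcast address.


Given: IP = 160.222.42.56, prefix = /27
Host bits = 32 - 27 = 5
Network last octet = 56 AND mask = 32
Host part size = 2^5 - 1 = 31
Broadcast last octet = 32 OR 31 = 63

63


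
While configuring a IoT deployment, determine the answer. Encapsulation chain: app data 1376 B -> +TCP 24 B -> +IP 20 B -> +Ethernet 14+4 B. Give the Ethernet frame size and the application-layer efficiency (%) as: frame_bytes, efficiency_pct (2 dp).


TCP segment = 1376 + 24 = 1400 B
IP packet = 1400 + 20 = 1420 B
Ethernet frame = 1420 + 14 + 4 = 1438 B
Efficiency = app / frame = 1376 / 1438 = 0.956885 = 95.6885% -> 95.69% (2 dp)

1438, 95.69


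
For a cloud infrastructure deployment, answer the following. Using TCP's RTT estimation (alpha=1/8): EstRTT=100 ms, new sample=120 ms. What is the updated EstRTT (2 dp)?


Given: EstRTT = 100 ms, SampleRTT = 120 ms, alpha = 1/8
New EstRTT = (1 - alpha) * EstRTT + alpha * SampleRTT
(7/8) * 100 = 87.5
(1/8) * 120 = 15
New EstRTT = 87.5 + 15 = 102.5 ms -> 102.50 ms (2 dp)

102.50


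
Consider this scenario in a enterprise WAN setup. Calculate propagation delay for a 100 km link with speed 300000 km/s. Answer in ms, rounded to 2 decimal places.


Given: distance = 100 km, speed = 300000 km/s
Delay = distance / speed = 100 / 300000 seconds
Delay in ms = 100 * 1000 / 300000
Delay = 0.3333 ms
Rounded to 2 dp = 0.33 ms

0.33


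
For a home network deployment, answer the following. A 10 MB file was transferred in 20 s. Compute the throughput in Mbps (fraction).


Given: file = 10 MB, time = 20 s
File in Mb = 10 * 8 = 80 Mb
Throughput = 80 / 20 Mbps
Throughput = 4 Mbps

4


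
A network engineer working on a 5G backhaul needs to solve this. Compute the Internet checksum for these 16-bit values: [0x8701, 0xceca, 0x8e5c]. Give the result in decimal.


Given words: [0x8701, 0xceca, 0x8e5c]
Step 1: Sum all words
Raw sum = 34561 + 52938 + 36444 = 123943
Step 2: Fold carry: (58407 + 1) = 58408
One's complement = ~58408 & 0xFFFF = 7127

7127


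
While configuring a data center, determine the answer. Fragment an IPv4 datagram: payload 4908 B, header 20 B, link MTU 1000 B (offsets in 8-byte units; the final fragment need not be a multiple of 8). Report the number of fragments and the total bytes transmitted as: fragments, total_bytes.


Max data per non-final fragment = floor((MTU - header)/8)*8 = floor((1000 - 20)/8)*8 = floor(980/8)*8 = 976 B
Final fragment needs no 8-byte alignment: it can carry up to MTU - header = 980 B
Non-final fragments needed = ceil((payload - 980) / 976) = ceil(3928/976) = ceil(4.0246) = 5
Number of fragments = 5 + 1 = 6
Fragment sizes (data): 5 * 976 B + 28 B (last, 28 <= 980 OK)
Total bytes sent = payload + n_frags * header = 4908 + 6*20 = 4908 + 120 = 5028 B

6, 5028
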